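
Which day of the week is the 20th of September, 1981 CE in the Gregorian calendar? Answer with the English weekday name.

Sunday

JDN 2444868 mod 7 = 6, and JDN 0 was a Monday, so this is a Sunday.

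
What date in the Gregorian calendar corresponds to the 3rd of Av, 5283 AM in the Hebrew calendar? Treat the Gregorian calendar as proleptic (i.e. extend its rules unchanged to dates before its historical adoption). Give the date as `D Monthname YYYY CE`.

25 July 1523 CE

Julian Day Number of the source date = 2277529.
Converting JDN 2277529 to the Gregorian calendar gives 25 July 1523 CE.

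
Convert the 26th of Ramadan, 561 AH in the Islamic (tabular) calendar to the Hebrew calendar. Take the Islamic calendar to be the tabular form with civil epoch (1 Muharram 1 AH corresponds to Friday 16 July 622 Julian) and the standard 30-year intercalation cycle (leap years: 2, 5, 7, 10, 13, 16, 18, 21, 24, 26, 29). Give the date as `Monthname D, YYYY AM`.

Both dates share Julian Day Number 2147146; in the Hebrew calendar that is 26 Av 4926 AM.

Av 26, 4926 AM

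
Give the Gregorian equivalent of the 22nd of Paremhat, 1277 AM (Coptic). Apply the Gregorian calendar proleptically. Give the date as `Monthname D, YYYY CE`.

Julian Day Number of the source date = 2291290.
Converting JDN 2291290 to the Gregorian calendar gives 28 March 1561 CE.

March 28, 1561 CE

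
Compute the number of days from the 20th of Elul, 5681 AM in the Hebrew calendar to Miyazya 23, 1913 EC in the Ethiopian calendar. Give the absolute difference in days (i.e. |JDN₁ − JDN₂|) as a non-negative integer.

JDN of the first date = 2422956.
JDN of the second date = 2422811.
|2422811 − 2422956| = 145.

145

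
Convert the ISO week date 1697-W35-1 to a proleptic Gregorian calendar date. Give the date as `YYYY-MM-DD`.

1697-08-26

ISO week 1 of 1697 is the week containing the first Thursday of 1697.
Week 35, day 1 (Monday) lands on 1697-08-26.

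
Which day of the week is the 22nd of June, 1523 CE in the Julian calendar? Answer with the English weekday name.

Monday

Equivalently 2 July 1523 Gregorian, JDN 2277506.
JDN 2277506 mod 7 = 0, and JDN 0 was a Monday, so this is a Monday.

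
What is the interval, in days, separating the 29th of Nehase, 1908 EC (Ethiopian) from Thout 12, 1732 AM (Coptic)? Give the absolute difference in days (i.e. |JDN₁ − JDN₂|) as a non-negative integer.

JDN of the first date = 2421111.
JDN of the second date = 2457289.
|2457289 − 2421111| = 36178.

36178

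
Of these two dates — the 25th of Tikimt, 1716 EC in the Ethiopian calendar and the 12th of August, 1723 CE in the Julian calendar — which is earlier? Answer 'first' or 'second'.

The two dates have Julian Day Numbers 2350679 and 2350607 respectively.
Since 2350607 < 2350679, the second date comes first.

second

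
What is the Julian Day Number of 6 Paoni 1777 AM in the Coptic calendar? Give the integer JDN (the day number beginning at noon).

Equivalently 13 June 2061 (Gregorian).
JDN 2299161 is 15 October 1582 CE (Gregorian); the target day is +174828 days from there, so JDN = 2473989.

2473989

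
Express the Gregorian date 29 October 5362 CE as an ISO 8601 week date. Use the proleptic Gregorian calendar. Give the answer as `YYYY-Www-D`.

The weekday is Friday (ISO weekday 5).
That Friday belongs to ISO week 43 of ISO year 5362.

5362-W43-5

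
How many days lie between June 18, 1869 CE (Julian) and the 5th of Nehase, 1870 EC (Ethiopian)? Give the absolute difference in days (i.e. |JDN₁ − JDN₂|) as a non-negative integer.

First date → JDN 2403879; second date → JDN 2407207.
The interval is |2403879 − 2407207| = 3328 days.

3328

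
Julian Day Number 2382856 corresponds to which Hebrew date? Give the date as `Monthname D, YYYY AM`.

The Gregorian equivalent of JDN 2382856 is 9 December 1811.
In the Hebrew calendar that day is Kislev 23, 5572 AM.

Kislev 23, 5572 AM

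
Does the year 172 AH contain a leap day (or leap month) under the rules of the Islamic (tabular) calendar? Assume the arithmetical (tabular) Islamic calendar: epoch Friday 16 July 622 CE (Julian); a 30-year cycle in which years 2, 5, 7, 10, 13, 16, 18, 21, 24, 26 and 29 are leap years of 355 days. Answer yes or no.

no

Year 172 AH is year 22 of its 30-year cycle; leap positions are 2, 5, 7, 10, 13, 16, 18, 21, 24, 26, 29, so it is a common year (354 days).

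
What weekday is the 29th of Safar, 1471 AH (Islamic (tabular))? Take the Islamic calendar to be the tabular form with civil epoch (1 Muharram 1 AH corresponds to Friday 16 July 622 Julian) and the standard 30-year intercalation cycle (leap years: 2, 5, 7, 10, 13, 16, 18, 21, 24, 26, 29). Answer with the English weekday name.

Equivalently 6 December 2048 Gregorian, JDN 2469417.
Since JDN mod 7 = 6 (0 = Monday), the day is Sunday.

Sunday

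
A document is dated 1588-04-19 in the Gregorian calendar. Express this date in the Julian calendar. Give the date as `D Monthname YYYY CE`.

The Julian–Gregorian offset here is 10 days (Julian trailing).
19 April 1588 Gregorian − 10 days → 9 April 1588 Julian.

9 April 1588 CE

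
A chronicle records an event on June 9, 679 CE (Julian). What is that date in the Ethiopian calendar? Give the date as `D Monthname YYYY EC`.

15 Sene 671 EC

The source date corresponds to 12 June 679 in the proleptic Gregorian calendar (JDN 1969222).
That day falls on 15 Sene 671 EC in the Ethiopian calendar.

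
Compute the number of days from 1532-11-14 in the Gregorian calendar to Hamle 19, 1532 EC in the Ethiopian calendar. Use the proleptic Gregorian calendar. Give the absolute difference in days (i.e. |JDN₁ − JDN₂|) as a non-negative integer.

2808

JDN of the first date = 2280929.
JDN of the second date = 2283737.
|2283737 − 2280929| = 2808.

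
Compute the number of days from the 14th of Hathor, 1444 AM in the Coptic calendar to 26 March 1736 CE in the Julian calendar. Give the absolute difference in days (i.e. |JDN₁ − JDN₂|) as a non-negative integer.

3058

First date → JDN 2352159; second date → JDN 2355217.
The interval is |2352159 − 2355217| = 3058 days.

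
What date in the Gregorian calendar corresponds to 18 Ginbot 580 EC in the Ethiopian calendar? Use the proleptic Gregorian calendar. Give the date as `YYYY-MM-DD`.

Both dates share Julian Day Number 1935958; in the Gregorian calendar that is 15 May 588 CE.

0588-05-15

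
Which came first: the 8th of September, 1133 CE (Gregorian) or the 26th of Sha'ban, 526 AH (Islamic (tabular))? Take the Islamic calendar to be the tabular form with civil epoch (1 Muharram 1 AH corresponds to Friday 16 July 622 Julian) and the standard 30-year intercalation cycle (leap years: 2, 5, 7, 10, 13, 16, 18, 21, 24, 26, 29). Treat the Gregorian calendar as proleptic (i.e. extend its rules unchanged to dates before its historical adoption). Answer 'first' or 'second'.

Converting both to JDN: 2135130 vs 2134714; the smaller is the second.

second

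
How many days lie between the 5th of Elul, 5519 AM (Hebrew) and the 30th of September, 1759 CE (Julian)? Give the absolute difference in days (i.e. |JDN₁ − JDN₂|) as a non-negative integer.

44

JDN of the first date = 2363761.
JDN of the second date = 2363805.
|2363805 − 2363761| = 44.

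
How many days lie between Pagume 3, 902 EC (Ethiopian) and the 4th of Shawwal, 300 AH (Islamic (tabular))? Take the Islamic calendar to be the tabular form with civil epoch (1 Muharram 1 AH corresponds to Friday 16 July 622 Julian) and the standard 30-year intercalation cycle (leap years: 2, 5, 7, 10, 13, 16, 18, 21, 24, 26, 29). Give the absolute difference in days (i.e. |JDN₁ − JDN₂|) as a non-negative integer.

992

JDN of the first date = 2053673.
JDN of the second date = 2054665.
|2054665 − 2053673| = 992.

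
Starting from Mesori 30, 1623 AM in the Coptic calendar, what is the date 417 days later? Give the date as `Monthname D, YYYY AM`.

Paopi 16, 1625 AM

The starting date is JDN 2417824; 2417824 + 417 = 2418241.
JDN 2418241 corresponds to Paopi 16, 1625 AM.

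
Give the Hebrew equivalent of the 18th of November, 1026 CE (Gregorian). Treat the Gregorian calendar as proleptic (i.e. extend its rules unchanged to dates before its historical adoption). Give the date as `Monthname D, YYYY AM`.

Both dates share Julian Day Number 2096120; in the Hebrew calendar that is 29 Cheshvan 4787 AM.

Cheshvan 29, 4787 AM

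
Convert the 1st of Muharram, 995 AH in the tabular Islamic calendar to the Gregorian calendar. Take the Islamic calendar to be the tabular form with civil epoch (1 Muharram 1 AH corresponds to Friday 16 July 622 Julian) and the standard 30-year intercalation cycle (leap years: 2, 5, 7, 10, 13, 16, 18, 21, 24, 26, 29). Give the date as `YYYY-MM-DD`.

1586-12-12

Both dates share Julian Day Number 2300680; in the Gregorian calendar that is 12 December 1586 CE.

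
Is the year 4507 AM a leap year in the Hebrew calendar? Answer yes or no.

Hebrew year 4507 is year 4 of its 19-year Metonic cycle; leap years are at positions 3, 6, 8, 11, 14, 17, 19, so it is a common year (12 months).

no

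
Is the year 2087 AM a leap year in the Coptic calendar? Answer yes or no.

2087 mod 4 = 3; in the Coptic calendar a year is leap when year mod 4 = 3, so it is a leap year.

yes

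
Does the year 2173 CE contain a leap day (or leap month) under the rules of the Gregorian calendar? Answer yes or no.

no

2173 is not divisible by 4, so it is a common year.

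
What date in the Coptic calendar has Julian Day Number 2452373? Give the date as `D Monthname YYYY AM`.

The Gregorian equivalent of JDN 2452373 is 8 April 2002.
In the Coptic calendar that day is 30 Paremhat 1718 AM.

30 Paremhat 1718 AM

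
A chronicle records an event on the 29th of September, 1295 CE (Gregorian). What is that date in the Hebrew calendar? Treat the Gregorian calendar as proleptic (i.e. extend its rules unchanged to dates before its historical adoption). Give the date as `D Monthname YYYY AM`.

11 Tishrei 5056 AM

Julian Day Number of the source date = 2194321.
Converting JDN 2194321 to the Hebrew calendar gives 11 Tishrei 5056 AM.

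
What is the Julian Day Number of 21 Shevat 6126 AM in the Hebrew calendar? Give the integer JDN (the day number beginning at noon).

2585256

Equivalently 2 February 2366 (Gregorian).
JDN 2299161 is 15 October 1582 CE (Gregorian); the target day is +286095 days from there, so JDN = 2585256.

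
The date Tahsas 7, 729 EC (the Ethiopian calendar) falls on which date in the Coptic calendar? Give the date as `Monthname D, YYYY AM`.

Koiak 7, 453 AM

Julian Day Number of the source date = 1990219.
Converting JDN 1990219 to the Coptic calendar gives 7 Koiak 453 AM.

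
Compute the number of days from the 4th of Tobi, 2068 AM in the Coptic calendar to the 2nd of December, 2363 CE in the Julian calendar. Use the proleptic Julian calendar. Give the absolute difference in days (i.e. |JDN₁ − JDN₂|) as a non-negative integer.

JDN of the first date = 2580125.
JDN of the second date = 2584479.
|2584479 − 2580125| = 4354.

4354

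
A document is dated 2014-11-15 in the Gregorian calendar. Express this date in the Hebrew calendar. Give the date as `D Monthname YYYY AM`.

Both dates share Julian Day Number 2456977; in the Hebrew calendar that is 22 Cheshvan 5775 AM.

22 Cheshvan 5775 AM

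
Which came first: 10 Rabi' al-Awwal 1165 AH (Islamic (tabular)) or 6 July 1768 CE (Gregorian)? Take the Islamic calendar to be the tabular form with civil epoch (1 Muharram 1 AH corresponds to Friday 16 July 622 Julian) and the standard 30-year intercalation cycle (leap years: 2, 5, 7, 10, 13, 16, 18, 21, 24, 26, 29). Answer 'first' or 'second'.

first

The two dates have Julian Day Numbers 2360991 and 2366996 respectively.
Since 2360991 < 2366996, the first date comes first.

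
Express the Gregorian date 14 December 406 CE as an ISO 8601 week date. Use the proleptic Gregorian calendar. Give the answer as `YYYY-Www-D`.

0406-W50-4

The weekday is Thursday (ISO weekday 4).
That Thursday belongs to ISO week 50 of ISO year 406.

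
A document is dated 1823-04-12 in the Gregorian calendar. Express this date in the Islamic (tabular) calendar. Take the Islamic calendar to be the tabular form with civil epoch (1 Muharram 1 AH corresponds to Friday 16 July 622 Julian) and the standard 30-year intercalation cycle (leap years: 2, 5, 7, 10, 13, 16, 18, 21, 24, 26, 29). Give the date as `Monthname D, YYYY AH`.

Rajab 30, 1238 AH

Both dates share Julian Day Number 2386998; in the tabular Islamic calendar that is 30 Rajab 1238 AH.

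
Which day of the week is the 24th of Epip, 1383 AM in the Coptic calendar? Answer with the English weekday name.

Thursday

This is JDN 2330128 (28 July 1667 Gregorian).
JDN 2330128 mod 7 = 3, and JDN 0 was a Monday, so this is a Thursday.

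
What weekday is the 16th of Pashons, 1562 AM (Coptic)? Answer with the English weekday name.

Saturday

This is JDN 2395440 (23 May 1846 Gregorian).
Since JDN mod 7 = 5 (0 = Monday), the day is Saturday.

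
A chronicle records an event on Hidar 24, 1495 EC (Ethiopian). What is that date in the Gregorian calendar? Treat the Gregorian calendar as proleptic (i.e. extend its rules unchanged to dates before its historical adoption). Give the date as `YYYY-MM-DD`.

1502-11-30

Both dates share Julian Day Number 2269987; in the Gregorian calendar that is 30 November 1502 CE.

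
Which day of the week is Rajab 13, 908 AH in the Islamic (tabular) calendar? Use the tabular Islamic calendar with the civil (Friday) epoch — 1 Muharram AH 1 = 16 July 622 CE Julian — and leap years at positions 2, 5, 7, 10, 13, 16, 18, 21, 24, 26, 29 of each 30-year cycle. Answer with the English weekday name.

Thursday

Equivalently 22 January 1503 Gregorian, JDN 2270040.
Since JDN mod 7 = 3 (0 = Monday), the day is Thursday.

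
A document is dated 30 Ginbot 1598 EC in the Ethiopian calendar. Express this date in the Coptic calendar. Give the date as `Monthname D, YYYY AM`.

Pashons 30, 1322 AM

The source date corresponds to 4 June 1606 in the Gregorian calendar (JDN 2307794).
That day falls on 30 Pashons 1322 AM in the Coptic calendar.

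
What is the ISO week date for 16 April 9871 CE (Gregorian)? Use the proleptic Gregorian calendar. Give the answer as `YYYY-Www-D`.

9871-W15-7

The weekday is Sunday (ISO weekday 7).
That Sunday belongs to ISO week 15 of ISO year 9871.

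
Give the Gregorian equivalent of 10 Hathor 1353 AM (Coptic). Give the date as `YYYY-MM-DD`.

1636-11-16

Both dates share Julian Day Number 2318917; in the Gregorian calendar that is 16 November 1636 CE.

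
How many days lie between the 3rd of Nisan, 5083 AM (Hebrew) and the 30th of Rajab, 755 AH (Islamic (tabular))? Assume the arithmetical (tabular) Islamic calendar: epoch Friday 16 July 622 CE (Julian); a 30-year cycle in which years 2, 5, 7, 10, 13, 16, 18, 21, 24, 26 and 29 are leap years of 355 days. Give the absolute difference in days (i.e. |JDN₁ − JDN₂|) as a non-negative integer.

First date → JDN 2204352; second date → JDN 2215838.
The interval is |2204352 − 2215838| = 11486 days.

11486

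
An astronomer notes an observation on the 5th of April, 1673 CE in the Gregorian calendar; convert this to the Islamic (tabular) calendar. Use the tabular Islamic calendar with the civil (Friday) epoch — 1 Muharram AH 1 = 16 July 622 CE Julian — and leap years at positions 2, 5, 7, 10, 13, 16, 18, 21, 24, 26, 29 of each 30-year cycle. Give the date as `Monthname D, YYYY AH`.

Dhu al-Hijjah 17, 1083 AH

Both dates share Julian Day Number 2332206; in the tabular Islamic calendar that is 17 Dhu al-Hijjah 1083 AH.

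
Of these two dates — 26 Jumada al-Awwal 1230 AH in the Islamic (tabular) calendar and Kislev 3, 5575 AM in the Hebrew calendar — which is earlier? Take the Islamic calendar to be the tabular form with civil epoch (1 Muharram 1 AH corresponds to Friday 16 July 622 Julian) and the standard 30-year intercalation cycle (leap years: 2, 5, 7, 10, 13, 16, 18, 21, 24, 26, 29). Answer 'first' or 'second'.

second

First date → JDN 2384100; second date → JDN 2383929.
JDN 2383929 < JDN 2384100, so the second date is earlier.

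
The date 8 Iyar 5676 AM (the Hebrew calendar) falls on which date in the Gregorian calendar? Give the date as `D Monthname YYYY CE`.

11 May 1916 CE

Julian Day Number of the source date = 2420995.
Converting JDN 2420995 to the Gregorian calendar gives 11 May 1916 CE.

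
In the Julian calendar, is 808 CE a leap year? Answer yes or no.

yes

808 mod 4 = 0, so it is a leap year in the Julian calendar.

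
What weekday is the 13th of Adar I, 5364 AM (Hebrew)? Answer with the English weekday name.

In the Gregorian calendar this is 14 February 1604 (JDN 2306953).
Since JDN mod 7 = 5 (0 = Monday), the day is Saturday.

Saturday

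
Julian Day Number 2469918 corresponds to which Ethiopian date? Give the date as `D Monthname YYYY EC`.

13 Miyazya 2042 EC

JDN 2469918 is 21 April 2050 in the Gregorian calendar.
In the Ethiopian calendar that day is 13 Miyazya 2042 EC.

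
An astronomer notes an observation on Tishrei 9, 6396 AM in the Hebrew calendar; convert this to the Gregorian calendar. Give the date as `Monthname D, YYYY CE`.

October 13, 2635 CE

Both dates share Julian Day Number 2683759; in the Gregorian calendar that is 13 October 2635 CE.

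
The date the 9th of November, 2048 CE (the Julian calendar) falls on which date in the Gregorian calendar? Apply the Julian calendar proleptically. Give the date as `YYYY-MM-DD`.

2048-11-22

The Julian–Gregorian offset here is 13 days (Julian trailing).
9 November 2048 Julian + 13 days → 22 November 2048 Gregorian.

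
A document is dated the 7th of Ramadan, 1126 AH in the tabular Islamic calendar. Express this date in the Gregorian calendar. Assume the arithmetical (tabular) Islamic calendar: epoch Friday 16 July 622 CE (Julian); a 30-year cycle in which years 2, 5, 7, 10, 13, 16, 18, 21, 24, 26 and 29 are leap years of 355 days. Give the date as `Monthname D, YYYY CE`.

September 16, 1714 CE

Both dates share Julian Day Number 2347344; in the Gregorian calendar that is 16 September 1714 CE.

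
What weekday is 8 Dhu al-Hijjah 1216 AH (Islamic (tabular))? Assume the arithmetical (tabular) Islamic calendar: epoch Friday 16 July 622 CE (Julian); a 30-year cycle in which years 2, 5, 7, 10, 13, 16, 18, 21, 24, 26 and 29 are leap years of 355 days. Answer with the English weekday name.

Equivalently 11 April 1802 Gregorian, JDN 2379327.
Since JDN mod 7 = 6 (0 = Monday), the day is Sunday.

Sunday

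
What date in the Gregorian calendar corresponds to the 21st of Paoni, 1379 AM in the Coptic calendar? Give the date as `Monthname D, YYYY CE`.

Both dates share Julian Day Number 2328634; in the Gregorian calendar that is 25 June 1663 CE.

June 25, 1663 CE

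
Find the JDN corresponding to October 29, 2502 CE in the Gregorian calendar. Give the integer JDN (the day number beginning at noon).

JDN 2400001 is 17 November 1858 CE (Gregorian), MJD 0; the target day is +235197 days from there, so JDN = 2635198.

2635198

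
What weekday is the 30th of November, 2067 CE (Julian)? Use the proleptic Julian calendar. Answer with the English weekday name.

Tuesday

In the Gregorian calendar this is 13 December 2067 (JDN 2476363).
Since JDN mod 7 = 1 (0 = Monday), the day is Tuesday.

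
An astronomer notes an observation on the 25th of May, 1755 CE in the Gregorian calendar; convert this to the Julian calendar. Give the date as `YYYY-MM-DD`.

1755-05-14

For dates in this range the Gregorian date is 11 days ahead of the Julian.
25 May 1755 Gregorian − 11 days → 14 May 1755 Julian.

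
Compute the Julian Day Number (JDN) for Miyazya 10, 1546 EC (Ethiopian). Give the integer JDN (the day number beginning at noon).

Equivalently 15 April 1554 (proleptic Gregorian).
JDN 2299161 is 15 October 1582 CE (Gregorian); the target day is −10410 days from there, so JDN = 2288751.

2288751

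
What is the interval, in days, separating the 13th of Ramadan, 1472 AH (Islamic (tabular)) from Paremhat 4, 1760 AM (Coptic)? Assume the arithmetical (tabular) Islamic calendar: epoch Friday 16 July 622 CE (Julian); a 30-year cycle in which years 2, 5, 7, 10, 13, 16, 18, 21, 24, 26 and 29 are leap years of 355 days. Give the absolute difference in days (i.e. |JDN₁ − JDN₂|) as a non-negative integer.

2273

JDN of the first date = 2469961.
JDN of the second date = 2467688.
|2467688 − 2469961| = 2273.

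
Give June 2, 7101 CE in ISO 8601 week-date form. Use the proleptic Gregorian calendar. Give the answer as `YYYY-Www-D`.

7101-W22-7

The weekday is Sunday (ISO weekday 7).
That Sunday belongs to ISO week 22 of ISO year 7101.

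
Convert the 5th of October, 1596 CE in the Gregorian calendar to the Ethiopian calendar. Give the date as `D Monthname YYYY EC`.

Julian Day Number of the source date = 2304265.
Converting JDN 2304265 to the Ethiopian calendar gives 28 Meskerem 1589 EC.

28 Meskerem 1589 EC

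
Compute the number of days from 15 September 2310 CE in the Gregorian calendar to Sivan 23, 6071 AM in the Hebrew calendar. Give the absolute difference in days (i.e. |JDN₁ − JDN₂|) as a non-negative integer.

First date → JDN 2565027; second date → JDN 2565295.
The interval is |2565027 − 2565295| = 268 days.

268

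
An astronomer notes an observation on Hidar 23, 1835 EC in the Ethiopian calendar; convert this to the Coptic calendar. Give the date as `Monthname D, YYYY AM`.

Hathor 23, 1559 AM

Both dates share Julian Day Number 2394171; in the Coptic calendar that is 23 Hathor 1559 AM.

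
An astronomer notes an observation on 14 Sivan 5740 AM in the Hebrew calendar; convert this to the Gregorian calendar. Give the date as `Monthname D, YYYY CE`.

Julian Day Number of the source date = 2444389.
Converting JDN 2444389 to the Gregorian calendar gives 29 May 1980 CE.

May 29, 1980 CE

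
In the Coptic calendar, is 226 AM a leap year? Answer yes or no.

226 mod 4 = 2; in the Coptic calendar a year is leap when year mod 4 = 3, so it is a common year.

no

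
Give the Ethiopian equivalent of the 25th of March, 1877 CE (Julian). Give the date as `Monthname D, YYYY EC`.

Megabit 29, 1869 EC

The source date corresponds to 6 April 1877 in the Gregorian calendar (JDN 2406716).
That day falls on 29 Megabit 1869 EC in the Ethiopian calendar.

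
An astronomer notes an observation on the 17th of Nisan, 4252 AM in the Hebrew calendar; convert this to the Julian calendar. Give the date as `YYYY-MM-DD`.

Both dates share Julian Day Number 1900851; in the Julian calendar that is 31 March 492 CE.

0492-03-31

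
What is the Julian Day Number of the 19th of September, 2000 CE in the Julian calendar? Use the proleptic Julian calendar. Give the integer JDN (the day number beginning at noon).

In the Gregorian calendar the same day is 2 October 2000.
JDN 2451545 is 1 January 2000 CE (Gregorian); the target day is +275 days from there, so JDN = 2451820.

2451820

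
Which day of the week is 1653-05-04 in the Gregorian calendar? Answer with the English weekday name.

2324930 ≡ 6 (mod 7); counting from Monday = 0 gives Sunday.

Sunday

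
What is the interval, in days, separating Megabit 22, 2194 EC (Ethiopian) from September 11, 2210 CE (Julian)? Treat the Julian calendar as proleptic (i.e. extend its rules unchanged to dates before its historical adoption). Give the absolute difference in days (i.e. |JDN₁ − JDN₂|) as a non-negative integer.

First date → JDN 2525415; second date → JDN 2528514.
The interval is |2525415 − 2528514| = 3099 days.

3099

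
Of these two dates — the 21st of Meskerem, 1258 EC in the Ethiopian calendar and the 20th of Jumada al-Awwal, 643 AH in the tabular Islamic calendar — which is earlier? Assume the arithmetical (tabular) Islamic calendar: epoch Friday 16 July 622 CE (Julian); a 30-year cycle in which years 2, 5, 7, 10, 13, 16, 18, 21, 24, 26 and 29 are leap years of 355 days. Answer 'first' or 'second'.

second

Converting both to JDN: 2183360 vs 2176080; the smaller is the second.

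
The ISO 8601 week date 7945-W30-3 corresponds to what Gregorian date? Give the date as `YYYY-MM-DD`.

7945-07-25

ISO week 1 of 7945 is the week containing the first Thursday of 7945.
Week 30, day 3 (Wednesday) lands on 7945-07-25.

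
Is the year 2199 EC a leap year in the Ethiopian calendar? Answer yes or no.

yes

2199 mod 4 = 3; in the Ethiopian calendar a year is leap when year mod 4 = 3, so it is a leap year.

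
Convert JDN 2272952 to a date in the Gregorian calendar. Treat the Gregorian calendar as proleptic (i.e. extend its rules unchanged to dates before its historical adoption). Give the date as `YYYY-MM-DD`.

Counting from JDN 2299161 = 15 Oct 1582 gives an offset of -26209 days.

1511-01-12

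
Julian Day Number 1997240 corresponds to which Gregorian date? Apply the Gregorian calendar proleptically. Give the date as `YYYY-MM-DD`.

Counting from JDN 2299161 = 15 Oct 1582 gives an offset of -301921 days.

0756-02-27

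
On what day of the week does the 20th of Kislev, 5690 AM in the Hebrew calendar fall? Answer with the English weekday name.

Sunday

Equivalently 22 December 1929 Gregorian, JDN 2425968.
JDN 2425968 mod 7 = 6, and JDN 0 was a Monday, so this is a Sunday.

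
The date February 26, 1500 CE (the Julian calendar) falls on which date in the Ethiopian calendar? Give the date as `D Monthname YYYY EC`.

1 Megabit 1492 EC

Julian Day Number of the source date = 2268989.
Converting JDN 2268989 to the Ethiopian calendar gives 1 Megabit 1492 EC.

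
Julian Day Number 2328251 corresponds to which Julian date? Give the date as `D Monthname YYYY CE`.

28 May 1662 CE

The Gregorian equivalent of JDN 2328251 is 7 June 1662.
In the Julian calendar that day is 28 May 1662 CE.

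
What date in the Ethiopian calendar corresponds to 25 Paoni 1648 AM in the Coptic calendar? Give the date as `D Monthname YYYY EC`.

Julian Day Number of the source date = 2426891.
Converting JDN 2426891 to the Ethiopian calendar gives 25 Sene 1924 EC.

25 Sene 1924 EC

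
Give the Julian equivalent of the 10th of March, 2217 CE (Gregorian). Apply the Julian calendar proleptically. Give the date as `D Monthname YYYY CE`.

For dates in this range the Gregorian date is 15 days ahead of the Julian.
10 March 2217 Gregorian − 15 days → 23 February 2217 Julian.

23 February 2217 CE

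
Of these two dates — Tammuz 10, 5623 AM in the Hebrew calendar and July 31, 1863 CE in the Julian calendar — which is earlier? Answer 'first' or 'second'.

first

Converting both to JDN: 2401684 vs 2401730; the smaller is the first.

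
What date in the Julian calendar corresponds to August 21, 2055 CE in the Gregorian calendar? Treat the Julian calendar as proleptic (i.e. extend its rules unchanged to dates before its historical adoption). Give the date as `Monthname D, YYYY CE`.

August 8, 2055 CE

The Julian–Gregorian offset here is 13 days (Julian trailing).
21 August 2055 Gregorian − 13 days → 8 August 2055 Julian.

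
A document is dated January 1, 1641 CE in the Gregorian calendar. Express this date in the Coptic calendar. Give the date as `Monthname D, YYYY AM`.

Koiak 26, 1357 AM

Julian Day Number of the source date = 2320424.
Converting JDN 2320424 to the Coptic calendar gives 26 Koiak 1357 AM.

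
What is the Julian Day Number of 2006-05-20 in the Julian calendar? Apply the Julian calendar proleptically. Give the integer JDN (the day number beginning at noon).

In the Gregorian calendar the same day is 2 June 2006.
JDN 2451545 is 1 January 2000 CE (Gregorian); the target day is +2344 days from there, so JDN = 2453889.

2453889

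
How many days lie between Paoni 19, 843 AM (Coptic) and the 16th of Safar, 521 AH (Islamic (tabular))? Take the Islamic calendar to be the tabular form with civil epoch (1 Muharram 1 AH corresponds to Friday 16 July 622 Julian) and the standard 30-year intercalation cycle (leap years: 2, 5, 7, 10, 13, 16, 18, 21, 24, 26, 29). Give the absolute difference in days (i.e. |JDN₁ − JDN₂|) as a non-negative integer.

JDN of the first date = 2132858.
JDN of the second date = 2132756.
|2132756 − 2132858| = 102.

102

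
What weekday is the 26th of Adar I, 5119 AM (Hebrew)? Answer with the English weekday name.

In the proleptic Gregorian calendar this is 4 March 1359 (JDN 2217487).
JDN 2217487 mod 7 = 6, and JDN 0 was a Monday, so this is a Sunday.

Sunday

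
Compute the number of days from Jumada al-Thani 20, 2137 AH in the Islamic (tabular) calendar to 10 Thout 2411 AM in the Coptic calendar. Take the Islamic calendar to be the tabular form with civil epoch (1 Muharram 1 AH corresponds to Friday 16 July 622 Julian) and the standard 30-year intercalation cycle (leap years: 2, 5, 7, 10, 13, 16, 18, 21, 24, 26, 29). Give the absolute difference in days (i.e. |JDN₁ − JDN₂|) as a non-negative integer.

JDN of the first date = 2705534.
JDN of the second date = 2705291.
|2705291 − 2705534| = 243.

243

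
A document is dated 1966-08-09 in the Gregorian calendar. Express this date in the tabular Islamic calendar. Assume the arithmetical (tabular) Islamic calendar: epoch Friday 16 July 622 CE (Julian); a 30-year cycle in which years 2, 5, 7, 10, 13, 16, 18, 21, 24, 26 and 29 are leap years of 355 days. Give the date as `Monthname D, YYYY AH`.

Rabi' al-Thani 21, 1386 AH

Julian Day Number of the source date = 2439347.
Converting JDN 2439347 to the tabular Islamic calendar gives 21 Rabi' al-Thani 1386 AH.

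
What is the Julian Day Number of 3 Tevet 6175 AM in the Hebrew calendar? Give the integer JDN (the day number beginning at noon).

2603105

In the Gregorian calendar the same day is 16 December 2414.
JDN 2299161 is 15 October 1582 CE (Gregorian); the target day is +303944 days from there, so JDN = 2603105.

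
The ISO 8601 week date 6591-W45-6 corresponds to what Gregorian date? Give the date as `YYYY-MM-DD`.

6591-11-12

ISO week 1 of 6591 is the week containing the first Thursday of 6591.
Week 45, day 6 (Saturday) lands on 6591-11-12.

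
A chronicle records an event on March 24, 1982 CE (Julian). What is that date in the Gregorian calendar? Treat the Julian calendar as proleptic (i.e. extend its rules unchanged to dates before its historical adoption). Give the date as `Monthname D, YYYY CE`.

For dates in this range the Gregorian date is 13 days ahead of the Julian.
24 March 1982 Julian + 13 days → 6 April 1982 Gregorian.

April 6, 1982 CE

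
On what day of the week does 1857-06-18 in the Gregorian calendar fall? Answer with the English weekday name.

Thursday

Since JDN mod 7 = 3 (0 = Monday), the day is Thursday.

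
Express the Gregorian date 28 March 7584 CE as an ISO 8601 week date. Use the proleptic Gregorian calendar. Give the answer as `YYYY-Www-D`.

The weekday is Wednesday (ISO weekday 3).
That Wednesday belongs to ISO week 13 of ISO year 7584.

7584-W13-3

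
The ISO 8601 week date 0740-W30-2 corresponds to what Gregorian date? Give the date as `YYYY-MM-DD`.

0740-07-23

ISO week 1 of 740 is the week containing the first Thursday of 740.
Week 30, day 2 (Tuesday) lands on 0740-07-23.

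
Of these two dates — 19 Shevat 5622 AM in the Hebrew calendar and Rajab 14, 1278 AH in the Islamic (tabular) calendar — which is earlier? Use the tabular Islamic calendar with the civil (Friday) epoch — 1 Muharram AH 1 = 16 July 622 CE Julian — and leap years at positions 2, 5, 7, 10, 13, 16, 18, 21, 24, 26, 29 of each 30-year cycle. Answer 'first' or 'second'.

second

First date → JDN 2401161; second date → JDN 2401156.
JDN 2401156 < JDN 2401161, so the second date is earlier.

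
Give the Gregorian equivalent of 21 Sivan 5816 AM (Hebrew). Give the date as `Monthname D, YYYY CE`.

Julian Day Number of the source date = 2472155.
Converting JDN 2472155 to the Gregorian calendar gives 5 June 2056 CE.

June 5, 2056 CE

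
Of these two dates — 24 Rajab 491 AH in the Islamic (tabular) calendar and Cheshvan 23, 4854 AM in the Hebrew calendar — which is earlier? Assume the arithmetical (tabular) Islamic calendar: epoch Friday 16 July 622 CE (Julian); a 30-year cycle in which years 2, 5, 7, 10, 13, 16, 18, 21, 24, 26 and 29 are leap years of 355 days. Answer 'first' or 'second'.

second

First date → JDN 2122280; second date → JDN 2120595.
JDN 2120595 < JDN 2122280, so the second date is earlier.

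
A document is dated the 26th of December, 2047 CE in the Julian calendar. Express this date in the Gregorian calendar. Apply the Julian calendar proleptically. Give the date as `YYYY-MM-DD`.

2048-01-08

The Julian–Gregorian offset here is 13 days (Julian trailing).
26 December 2047 Julian + 13 days → 8 January 2048 Gregorian.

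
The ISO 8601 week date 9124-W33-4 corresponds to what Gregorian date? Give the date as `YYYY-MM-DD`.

9124-08-14

ISO week 1 of 9124 is the week containing the first Thursday of 9124.
Week 33, day 4 (Thursday) lands on 9124-08-14.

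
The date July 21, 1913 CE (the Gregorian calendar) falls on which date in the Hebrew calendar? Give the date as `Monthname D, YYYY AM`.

Tammuz 16, 5673 AM

Both dates share Julian Day Number 2419970; in the Hebrew calendar that is 16 Tammuz 5673 AM.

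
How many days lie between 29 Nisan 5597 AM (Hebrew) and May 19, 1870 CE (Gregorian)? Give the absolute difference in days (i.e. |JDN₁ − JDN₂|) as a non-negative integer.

12068

First date → JDN 2392134; second date → JDN 2404202.
The interval is |2392134 − 2404202| = 12068 days.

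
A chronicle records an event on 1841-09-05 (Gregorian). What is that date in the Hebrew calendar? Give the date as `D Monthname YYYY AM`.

19 Elul 5601 AM

Julian Day Number of the source date = 2393719.
Converting JDN 2393719 to the Hebrew calendar gives 19 Elul 5601 AM.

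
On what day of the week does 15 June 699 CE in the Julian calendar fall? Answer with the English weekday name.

Equivalently 18 June 699 Gregorian, JDN 1976533.
Since JDN mod 7 = 6 (0 = Monday), the day is Sunday.

Sunday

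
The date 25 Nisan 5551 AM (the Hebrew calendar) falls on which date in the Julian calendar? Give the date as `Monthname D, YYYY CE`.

April 18, 1791 CE

Both dates share Julian Day Number 2375328; in the Julian calendar that is 18 April 1791 CE.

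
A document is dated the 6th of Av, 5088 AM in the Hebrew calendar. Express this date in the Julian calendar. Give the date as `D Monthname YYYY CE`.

Both dates share Julian Day Number 2206304; in the Julian calendar that is 13 July 1328 CE.

13 July 1328 CE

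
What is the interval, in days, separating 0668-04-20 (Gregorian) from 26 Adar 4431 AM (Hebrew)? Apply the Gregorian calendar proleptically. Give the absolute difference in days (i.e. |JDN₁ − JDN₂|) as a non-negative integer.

1061

First date → JDN 1965152; second date → JDN 1966213.
The interval is |1965152 − 1966213| = 1061 days.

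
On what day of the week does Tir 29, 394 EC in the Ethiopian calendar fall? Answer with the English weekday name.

Friday

This is JDN 1867912 (25 January 402 Gregorian).
Since JDN mod 7 = 4 (0 = Monday), the day is Friday.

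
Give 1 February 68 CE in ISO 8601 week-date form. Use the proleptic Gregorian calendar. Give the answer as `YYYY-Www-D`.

0068-W05-3

The weekday is Wednesday (ISO weekday 3).
That Wednesday belongs to ISO week 5 of ISO year 68.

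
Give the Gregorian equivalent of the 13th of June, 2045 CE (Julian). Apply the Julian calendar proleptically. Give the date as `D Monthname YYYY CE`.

26 June 2045 CE

At this point the Julian calendar is 13 days behind the Gregorian.
13 June 2045 Julian + 13 days → 26 June 2045 Gregorian.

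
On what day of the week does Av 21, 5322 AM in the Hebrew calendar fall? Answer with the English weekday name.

Thursday

Equivalently 2 August 1562 Gregorian, JDN 2291782.
Since JDN mod 7 = 3 (0 = Monday), the day is Thursday.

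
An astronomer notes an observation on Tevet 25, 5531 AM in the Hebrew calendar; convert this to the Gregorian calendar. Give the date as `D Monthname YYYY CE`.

Both dates share Julian Day Number 2367915; in the Gregorian calendar that is 11 January 1771 CE.

11 January 1771 CE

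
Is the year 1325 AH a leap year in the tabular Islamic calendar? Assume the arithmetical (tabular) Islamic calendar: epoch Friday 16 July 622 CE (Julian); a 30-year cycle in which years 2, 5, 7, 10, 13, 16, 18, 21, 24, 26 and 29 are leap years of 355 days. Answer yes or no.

yes

Year 1325 AH is year 5 of its 30-year cycle; leap positions are 2, 5, 7, 10, 13, 16, 18, 21, 24, 26, 29, so it is a leap year (355 days).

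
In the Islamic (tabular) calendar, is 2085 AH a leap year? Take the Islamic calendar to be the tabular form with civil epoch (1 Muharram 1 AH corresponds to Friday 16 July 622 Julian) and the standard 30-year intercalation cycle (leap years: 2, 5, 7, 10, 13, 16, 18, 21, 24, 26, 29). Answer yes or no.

Year 2085 AH is year 15 of its 30-year cycle; leap positions are 2, 5, 7, 10, 13, 16, 18, 21, 24, 26, 29, so it is a common year (354 days).

no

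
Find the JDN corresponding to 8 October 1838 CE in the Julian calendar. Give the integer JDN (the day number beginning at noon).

Equivalently 20 October 1838 (Gregorian).
JDN 2299161 is 15 October 1582 CE (Gregorian); the target day is +93507 days from there, so JDN = 2392668.

2392668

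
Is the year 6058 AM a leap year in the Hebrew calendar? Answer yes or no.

no

Hebrew year 6058 is year 16 of its 19-year Metonic cycle; leap years are at positions 3, 6, 8, 11, 14, 17, 19, so it is a common year (12 months).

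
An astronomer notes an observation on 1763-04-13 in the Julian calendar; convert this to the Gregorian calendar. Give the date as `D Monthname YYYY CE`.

At this point the Julian calendar is 11 days behind the Gregorian.
13 April 1763 Julian + 11 days → 24 April 1763 Gregorian.

24 April 1763 CE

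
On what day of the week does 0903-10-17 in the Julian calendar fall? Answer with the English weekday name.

Monday

In the proleptic Gregorian calendar this is 22 October 903 (JDN 2051168).
Since JDN mod 7 = 0 (0 = Monday), the day is Monday.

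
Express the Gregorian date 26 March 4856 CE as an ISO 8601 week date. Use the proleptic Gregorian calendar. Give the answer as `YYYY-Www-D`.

The weekday is Sunday (ISO weekday 7).
That Sunday belongs to ISO week 12 of ISO year 4856.

4856-W12-7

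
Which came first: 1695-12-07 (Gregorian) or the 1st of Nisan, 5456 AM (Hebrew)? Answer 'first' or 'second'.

first

First date → JDN 2340487; second date → JDN 2340605.
JDN 2340487 < JDN 2340605, so the first date is earlier.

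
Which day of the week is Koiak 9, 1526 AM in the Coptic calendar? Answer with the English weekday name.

Sunday

In the Gregorian calendar this is 17 December 1809 (JDN 2382134).
Since JDN mod 7 = 6 (0 = Monday), the day is Sunday.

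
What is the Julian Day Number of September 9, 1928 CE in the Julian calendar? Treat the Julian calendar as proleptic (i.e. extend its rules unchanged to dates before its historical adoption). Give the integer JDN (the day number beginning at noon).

2425512

Equivalently 22 September 1928 (Gregorian).
JDN 2299161 is 15 October 1582 CE (Gregorian); the target day is +126351 days from there, so JDN = 2425512.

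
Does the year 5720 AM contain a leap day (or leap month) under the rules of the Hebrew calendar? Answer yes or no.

no

Hebrew year 5720 is year 1 of its 19-year Metonic cycle; leap years are at positions 3, 6, 8, 11, 14, 17, 19, so it is a common year (12 months).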